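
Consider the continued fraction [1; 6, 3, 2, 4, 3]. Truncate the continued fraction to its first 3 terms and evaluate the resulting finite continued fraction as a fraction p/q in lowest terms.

Start with 3.
6 + 1/(3/1) = 6 + 1/3 = 19/3
1 + 1/(19/3) = 1 + 3/19 = 22/19

22/19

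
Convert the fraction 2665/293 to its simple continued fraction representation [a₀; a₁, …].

Apply division with remainder until the remainder is 0:
⌊2665/293⌋ = 9, remainder 28
⌊293/28⌋ = 10, remainder 13
⌊28/13⌋ = 2, remainder 2
⌊13/2⌋ = 6, remainder 1
⌊2/1⌋ = 2, remainder 0

[9; 10, 2, 6, 2]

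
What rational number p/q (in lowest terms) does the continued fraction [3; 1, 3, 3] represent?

a_0 = 3: 3/1
a_1 = 1: 4/1
a_2 = 3: 15/4
a_3 = 3: 49/13

49/13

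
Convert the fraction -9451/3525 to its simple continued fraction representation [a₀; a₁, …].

[-3; 3, 7, 2, 1, 7, 1, 5]

⌊-9451/3525⌋ = -3, remainder 1124
⌊3525/1124⌋ = 3, remainder 153
⌊1124/153⌋ = 7, remainder 53
⌊153/53⌋ = 2, remainder 47
⌊53/47⌋ = 1, remainder 6
⌊47/6⌋ = 7, remainder 5
⌊6/5⌋ = 1, remainder 1
⌊5/1⌋ = 5, remainder 0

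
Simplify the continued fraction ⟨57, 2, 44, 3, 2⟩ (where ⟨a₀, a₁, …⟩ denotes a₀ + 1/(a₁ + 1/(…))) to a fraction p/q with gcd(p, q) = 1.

36049/627

Start with 2.
3 + 1/(2/1) = 3 + 1/2 = 7/2
44 + 1/(7/2) = 44 + 2/7 = 310/7
2 + 1/(310/7) = 2 + 7/310 = 627/310
57 + 1/(627/310) = 57 + 310/627 = 36049/627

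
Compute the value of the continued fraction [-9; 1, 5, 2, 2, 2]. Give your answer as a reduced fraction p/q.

Start with 2.
2 + 1/(2/1) = 2 + 1/2 = 5/2
2 + 1/(5/2) = 2 + 2/5 = 12/5
5 + 1/(12/5) = 5 + 5/12 = 65/12
1 + 1/(65/12) = 1 + 12/65 = 77/65
-9 + 1/(77/65) = -9 + 65/77 = -628/77

-628/77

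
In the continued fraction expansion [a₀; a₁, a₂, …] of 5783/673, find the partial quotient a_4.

5783 ÷ 673 → quotient 8, remainder 399
673 ÷ 399 → quotient 1, remainder 274
399 ÷ 274 → quotient 1, remainder 125
274 ÷ 125 → quotient 2, remainder 24
125 ÷ 24 → quotient 5, remainder 5

5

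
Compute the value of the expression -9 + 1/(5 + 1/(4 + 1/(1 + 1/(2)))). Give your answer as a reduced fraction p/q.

a_0 = -9: -9/1
a_1 = 5: -44/5
a_2 = 4: -185/21
a_3 = 1: -229/26
a_4 = 2: -643/73

-643/73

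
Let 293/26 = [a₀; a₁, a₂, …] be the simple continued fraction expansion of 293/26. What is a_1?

3

293 = 11·26 + 7, so a_0 = 11
26 = 3·7 + 5, so a_1 = 3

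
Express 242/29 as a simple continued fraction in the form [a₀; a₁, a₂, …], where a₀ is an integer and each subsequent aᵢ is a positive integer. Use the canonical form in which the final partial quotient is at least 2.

242 ÷ 29 → quotient 8, remainder 10
29 ÷ 10 → quotient 2, remainder 9
10 ÷ 9 → quotient 1, remainder 1
9 ÷ 1 → quotient 9, remainder 0

[8; 2, 1, 9]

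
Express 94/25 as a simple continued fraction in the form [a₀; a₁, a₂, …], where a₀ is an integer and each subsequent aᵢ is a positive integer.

[3; 1, 3, 6]

Repeatedly divide and take the remainder:
⌊94/25⌋ = 3, remainder 19
⌊25/19⌋ = 1, remainder 6
⌊19/6⌋ = 3, remainder 1
⌊6/1⌋ = 6, remainder 0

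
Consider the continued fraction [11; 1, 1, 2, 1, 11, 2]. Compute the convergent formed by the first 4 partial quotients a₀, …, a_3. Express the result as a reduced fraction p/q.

Use the convergent recurrence hₖ = aₖ·hₖ₋₁ + hₖ₋₂ (and likewise for the denominators kₖ):
a_0 = 11: 11/1
a_1 = 1: 12/1
a_2 = 1: 23/2
a_3 = 2: 58/5

58/5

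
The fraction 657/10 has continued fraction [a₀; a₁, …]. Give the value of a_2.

⌊657/10⌋ = 65, remainder 7
⌊10/7⌋ = 1, remainder 3
⌊7/3⌋ = 2, remainder 1

2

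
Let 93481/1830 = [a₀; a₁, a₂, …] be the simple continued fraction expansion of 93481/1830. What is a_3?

Apply division with remainder until the remainder is 0:
93481 ÷ 1830 → quotient 51, remainder 151
1830 ÷ 151 → quotient 12, remainder 18
151 ÷ 18 → quotient 8, remainder 7
18 ÷ 7 → quotient 2, remainder 4

2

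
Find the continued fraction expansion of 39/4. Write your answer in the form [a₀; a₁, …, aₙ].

[9; 1, 3]

Run the Euclidean algorithm, recording each quotient:
39 = 9·4 + 3, so a_0 = 9
4 = 1·3 + 1, so a_1 = 1
3 = 3·1 + 0, so a_2 = 3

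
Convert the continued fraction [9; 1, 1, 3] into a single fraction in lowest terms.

67/7

Work from the innermost term outward:
Start with 3.
1 + 1/(3/1) = 1 + 1/3 = 4/3
1 + 1/(4/3) = 1 + 3/4 = 7/4
9 + 1/(7/4) = 9 + 4/7 = 67/7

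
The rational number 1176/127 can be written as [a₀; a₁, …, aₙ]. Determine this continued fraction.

[9; 3, 1, 5, 1, 1, 2]

Repeatedly divide and take the remainder:
⌊1176/127⌋ = 9, remainder 33
⌊127/33⌋ = 3, remainder 28
⌊33/28⌋ = 1, remainder 5
⌊28/5⌋ = 5, remainder 3
⌊5/3⌋ = 1, remainder 2
⌊3/2⌋ = 1, remainder 1
⌊2/1⌋ = 2, remainder 0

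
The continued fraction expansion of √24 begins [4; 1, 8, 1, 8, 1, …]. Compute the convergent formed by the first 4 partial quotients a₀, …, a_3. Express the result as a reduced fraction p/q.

Build up convergents one term at a time:
a_0 = 4: 4/1
a_1 = 1: 5/1
a_2 = 8: 44/9
a_3 = 1: 49/10

49/10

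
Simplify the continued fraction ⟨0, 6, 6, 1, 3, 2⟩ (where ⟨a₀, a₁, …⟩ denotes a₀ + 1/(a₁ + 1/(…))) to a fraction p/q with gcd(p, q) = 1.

61/375

Compute successive convergents:
a_0 = 0: 0/1
a_1 = 6: 1/6
a_2 = 6: 6/37
a_3 = 1: 7/43
a_4 = 3: 27/166
a_5 = 2: 61/375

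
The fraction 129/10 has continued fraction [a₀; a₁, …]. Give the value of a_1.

129 = 12·10 + 9, so a_0 = 12
10 = 1·9 + 1, so a_1 = 1

1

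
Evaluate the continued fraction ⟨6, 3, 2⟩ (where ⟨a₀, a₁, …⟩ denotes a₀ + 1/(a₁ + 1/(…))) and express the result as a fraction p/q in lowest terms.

a_0 = 6: 6/1
a_1 = 3: 19/3
a_2 = 2: 44/7

44/7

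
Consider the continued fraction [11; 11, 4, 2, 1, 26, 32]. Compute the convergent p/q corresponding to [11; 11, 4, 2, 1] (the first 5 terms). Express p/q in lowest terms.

Collapse the nested fraction from the inside out:
Start with 1.
2 + 1/(1/1) = 2 + 1/1 = 3/1
4 + 1/(3/1) = 4 + 1/3 = 13/3
11 + 1/(13/3) = 11 + 3/13 = 146/13
11 + 1/(146/13) = 11 + 13/146 = 1619/146

1619/146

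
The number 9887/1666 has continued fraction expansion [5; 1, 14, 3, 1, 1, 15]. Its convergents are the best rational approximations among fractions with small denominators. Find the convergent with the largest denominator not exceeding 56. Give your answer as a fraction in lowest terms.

273/46

a_0 = 5: 5/1  (≤ bound)
a_1 = 1: 6/1  (≤ bound)
a_2 = 14: 89/15  (≤ bound)
a_3 = 3: 273/46  (≤ bound)
a_4 = 1: 362/61  (> 56, stop)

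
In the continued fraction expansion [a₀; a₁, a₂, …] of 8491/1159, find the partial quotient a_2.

Repeatedly divide and take the remainder:
⌊8491/1159⌋ = 7, remainder 378
⌊1159/378⌋ = 3, remainder 25
⌊378/25⌋ = 15, remainder 3

15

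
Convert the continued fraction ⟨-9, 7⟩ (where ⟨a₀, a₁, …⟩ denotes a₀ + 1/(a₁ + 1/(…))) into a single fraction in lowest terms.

a_0 = -9: -9/1
a_1 = 7: -62/7

-62/7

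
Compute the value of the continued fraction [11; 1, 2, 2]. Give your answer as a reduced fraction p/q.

82/7

a_0 = 11: 11/1
a_1 = 1: 12/1
a_2 = 2: 35/3
a_3 = 2: 82/7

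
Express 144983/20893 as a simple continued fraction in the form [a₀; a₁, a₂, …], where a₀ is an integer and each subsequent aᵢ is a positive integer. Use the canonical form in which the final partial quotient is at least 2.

Repeatedly divide and take the remainder:
144983 ÷ 20893 → quotient 6, remainder 19625
20893 ÷ 19625 → quotient 1, remainder 1268
19625 ÷ 1268 → quotient 15, remainder 605
1268 ÷ 605 → quotient 2, remainder 58
605 ÷ 58 → quotient 10, remainder 25
58 ÷ 25 → quotient 2, remainder 8
25 ÷ 8 → quotient 3, remainder 1
8 ÷ 1 → quotient 8, remainder 0

[6; 1, 15, 2, 10, 2, 3, 8]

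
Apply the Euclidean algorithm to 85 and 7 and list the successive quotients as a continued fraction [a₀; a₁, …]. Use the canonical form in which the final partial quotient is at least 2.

[12; 7]

Run the Euclidean algorithm, recording each quotient:
⌊85/7⌋ = 12, remainder 1
⌊7/1⌋ = 7, remainder 0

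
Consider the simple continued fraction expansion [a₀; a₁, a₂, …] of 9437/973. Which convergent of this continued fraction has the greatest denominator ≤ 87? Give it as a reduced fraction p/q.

805/83

a_0 = 9: 9/1  (≤ bound)
a_1 = 1: 10/1  (≤ bound)
a_2 = 2: 29/3  (≤ bound)
a_3 = 3: 97/10  (≤ bound)
a_4 = 8: 805/83  (≤ bound)
a_5 = 1: 902/93  (> 87, stop)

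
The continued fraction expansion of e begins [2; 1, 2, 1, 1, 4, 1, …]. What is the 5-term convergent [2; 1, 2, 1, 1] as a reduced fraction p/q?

19/7

Compute successive convergents:
a_0 = 2: 2/1
a_1 = 1: 3/1
a_2 = 2: 8/3
a_3 = 1: 11/4
a_4 = 1: 19/7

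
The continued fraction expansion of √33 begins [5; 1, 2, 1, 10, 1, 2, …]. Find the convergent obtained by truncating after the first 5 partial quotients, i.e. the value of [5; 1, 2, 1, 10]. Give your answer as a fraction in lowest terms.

a_0 = 5: 5/1
a_1 = 1: 6/1
a_2 = 2: 17/3
a_3 = 1: 23/4
a_4 = 10: 247/43

247/43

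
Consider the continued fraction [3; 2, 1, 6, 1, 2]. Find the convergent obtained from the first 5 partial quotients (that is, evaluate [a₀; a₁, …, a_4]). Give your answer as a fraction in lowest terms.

Start with 1.
6 + 1/(1/1) = 6 + 1/1 = 7/1
1 + 1/(7/1) = 1 + 1/7 = 8/7
2 + 1/(8/7) = 2 + 7/8 = 23/8
3 + 1/(23/8) = 3 + 8/23 = 77/23

77/23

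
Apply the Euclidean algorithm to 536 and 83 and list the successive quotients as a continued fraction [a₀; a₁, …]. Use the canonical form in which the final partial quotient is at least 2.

⌊536/83⌋ = 6, remainder 38
⌊83/38⌋ = 2, remainder 7
⌊38/7⌋ = 5, remainder 3
⌊7/3⌋ = 2, remainder 1
⌊3/1⌋ = 3, remainder 0

[6; 2, 5, 2, 3]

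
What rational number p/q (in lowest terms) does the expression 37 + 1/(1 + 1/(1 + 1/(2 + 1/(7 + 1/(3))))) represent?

4361/116

Start with 3.
7 + 1/(3/1) = 7 + 1/3 = 22/3
2 + 1/(22/3) = 2 + 3/22 = 47/22
1 + 1/(47/22) = 1 + 22/47 = 69/47
1 + 1/(69/47) = 1 + 47/69 = 116/69
37 + 1/(116/69) = 37 + 69/116 = 4361/116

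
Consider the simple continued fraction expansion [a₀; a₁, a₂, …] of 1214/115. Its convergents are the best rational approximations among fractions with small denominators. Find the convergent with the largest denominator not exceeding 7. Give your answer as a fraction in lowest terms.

List convergents until the denominator exceeds the bound:
a_0 = 10: 10/1  (≤ bound)
a_1 = 1: 11/1  (≤ bound)
a_2 = 1: 21/2  (≤ bound)
a_3 = 3: 74/7  (≤ bound)
a_4 = 1: 95/9  (> 7, stop)

74/7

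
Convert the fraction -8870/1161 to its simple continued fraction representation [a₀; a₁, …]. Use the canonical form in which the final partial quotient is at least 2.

⌊-8870/1161⌋ = -8, remainder 418
⌊1161/418⌋ = 2, remainder 325
⌊418/325⌋ = 1, remainder 93
⌊325/93⌋ = 3, remainder 46
⌊93/46⌋ = 2, remainder 1
⌊46/1⌋ = 46, remainder 0

[-8; 2, 1, 3, 2, 46]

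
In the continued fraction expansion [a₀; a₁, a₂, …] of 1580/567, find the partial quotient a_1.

1

⌊1580/567⌋ = 2, remainder 446
⌊567/446⌋ = 1, remainder 121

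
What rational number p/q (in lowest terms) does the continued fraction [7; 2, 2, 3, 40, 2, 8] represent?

a_0 = 7: 7/1
a_1 = 2: 15/2
a_2 = 2: 37/5
a_3 = 3: 126/17
a_4 = 40: 5077/685
a_5 = 2: 10280/1387
a_6 = 8: 87317/11781

87317/11781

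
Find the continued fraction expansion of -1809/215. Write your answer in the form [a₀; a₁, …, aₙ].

[-9; 1, 1, 2, 2, 2, 7]

Run the Euclidean algorithm, recording each quotient:
-1809 ÷ 215 → quotient -9, remainder 126
215 ÷ 126 → quotient 1, remainder 89
126 ÷ 89 → quotient 1, remainder 37
89 ÷ 37 → quotient 2, remainder 15
37 ÷ 15 → quotient 2, remainder 7
15 ÷ 7 → quotient 2, remainder 1
7 ÷ 1 → quotient 7, remainder 0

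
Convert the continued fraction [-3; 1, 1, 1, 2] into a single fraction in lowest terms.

-19/8

Start with 2.
1 + 1/(2/1) = 1 + 1/2 = 3/2
1 + 1/(3/2) = 1 + 2/3 = 5/3
1 + 1/(5/3) = 1 + 3/5 = 8/5
-3 + 1/(8/5) = -3 + 5/8 = -19/8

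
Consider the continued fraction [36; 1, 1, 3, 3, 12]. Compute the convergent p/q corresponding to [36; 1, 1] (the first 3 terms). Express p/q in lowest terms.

a_0 = 36: 36/1
a_1 = 1: 37/1
a_2 = 1: 73/2

73/2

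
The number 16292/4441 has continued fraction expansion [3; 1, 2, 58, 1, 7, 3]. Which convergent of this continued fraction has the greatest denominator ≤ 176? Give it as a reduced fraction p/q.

List convergents until the denominator exceeds the bound:
a_0 = 3: 3/1  (≤ bound)
a_1 = 1: 4/1  (≤ bound)
a_2 = 2: 11/3  (≤ bound)
a_3 = 58: 642/175  (≤ bound)
a_4 = 1: 653/178  (> 176, stop)

642/175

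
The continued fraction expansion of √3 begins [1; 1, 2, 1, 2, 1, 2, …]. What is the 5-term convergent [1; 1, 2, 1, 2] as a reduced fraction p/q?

19/11

a_0 = 1: 1/1
a_1 = 1: 2/1
a_2 = 2: 5/3
a_3 = 1: 7/4
a_4 = 2: 19/11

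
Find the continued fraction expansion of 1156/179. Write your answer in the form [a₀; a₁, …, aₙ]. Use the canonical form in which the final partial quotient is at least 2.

⌊1156/179⌋ = 6, remainder 82
⌊179/82⌋ = 2, remainder 15
⌊82/15⌋ = 5, remainder 7
⌊15/7⌋ = 2, remainder 1
⌊7/1⌋ = 7, remainder 0

[6; 2, 5, 2, 7]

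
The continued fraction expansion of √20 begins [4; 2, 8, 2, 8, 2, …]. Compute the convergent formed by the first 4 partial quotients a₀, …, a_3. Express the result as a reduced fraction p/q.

161/36

Start with 2.
8 + 1/(2/1) = 8 + 1/2 = 17/2
2 + 1/(17/2) = 2 + 2/17 = 36/17
4 + 1/(36/17) = 4 + 17/36 = 161/36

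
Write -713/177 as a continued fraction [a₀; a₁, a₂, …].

-713 = -5·177 + 172, so a_0 = -5
177 = 1·172 + 5, so a_1 = 1
172 = 34·5 + 2, so a_2 = 34
5 = 2·2 + 1, so a_3 = 2
2 = 2·1 + 0, so a_4 = 2

[-5; 1, 34, 2, 2]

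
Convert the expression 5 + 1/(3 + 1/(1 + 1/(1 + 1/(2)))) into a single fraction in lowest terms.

95/18

Collapse the nested fraction from the inside out:
Start with 2.
1 + 1/(2/1) = 1 + 1/2 = 3/2
1 + 1/(3/2) = 1 + 2/3 = 5/3
3 + 1/(5/3) = 3 + 3/5 = 18/5
5 + 1/(18/5) = 5 + 5/18 = 95/18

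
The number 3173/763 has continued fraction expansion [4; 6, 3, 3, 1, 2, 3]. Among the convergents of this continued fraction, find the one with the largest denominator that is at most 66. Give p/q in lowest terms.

262/63

a_0 = 4: 4/1  (≤ bound)
a_1 = 6: 25/6  (≤ bound)
a_2 = 3: 79/19  (≤ bound)
a_3 = 3: 262/63  (≤ bound)
a_4 = 1: 341/82  (> 66, stop)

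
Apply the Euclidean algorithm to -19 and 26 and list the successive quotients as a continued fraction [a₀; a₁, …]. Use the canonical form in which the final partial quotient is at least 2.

[-1; 3, 1, 2, 2]

-19 ÷ 26 → quotient -1, remainder 7
26 ÷ 7 → quotient 3, remainder 5
7 ÷ 5 → quotient 1, remainder 2
5 ÷ 2 → quotient 2, remainder 1
2 ÷ 1 → quotient 2, remainder 0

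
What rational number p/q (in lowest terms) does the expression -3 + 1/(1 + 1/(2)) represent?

-7/3

Start with 2.
1 + 1/(2/1) = 1 + 1/2 = 3/2
-3 + 1/(3/2) = -3 + 2/3 = -7/3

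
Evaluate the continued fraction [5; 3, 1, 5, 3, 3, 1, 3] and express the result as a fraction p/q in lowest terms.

Use the convergent recurrence hₖ = aₖ·hₖ₋₁ + hₖ₋₂ (and likewise for the denominators kₖ):
a_0 = 5: 5/1
a_1 = 3: 16/3
a_2 = 1: 21/4
a_3 = 5: 121/23
a_4 = 3: 384/73
a_5 = 3: 1273/242
a_6 = 1: 1657/315
a_7 = 3: 6244/1187

6244/1187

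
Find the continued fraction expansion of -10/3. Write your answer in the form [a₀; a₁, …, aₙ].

[-4; 1, 2]

-10 ÷ 3 → quotient -4, remainder 2
3 ÷ 2 → quotient 1, remainder 1
2 ÷ 1 → quotient 2, remainder 0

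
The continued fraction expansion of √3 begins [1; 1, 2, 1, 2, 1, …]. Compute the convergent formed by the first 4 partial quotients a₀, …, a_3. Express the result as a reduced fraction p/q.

Compute successive convergents:
a_0 = 1: 1/1
a_1 = 1: 2/1
a_2 = 2: 5/3
a_3 = 1: 7/4

7/4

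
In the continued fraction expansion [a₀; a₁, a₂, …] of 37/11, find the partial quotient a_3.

3

37 ÷ 11 → quotient 3, remainder 4
11 ÷ 4 → quotient 2, remainder 3
4 ÷ 3 → quotient 1, remainder 1
3 ÷ 1 → quotient 3, remainder 0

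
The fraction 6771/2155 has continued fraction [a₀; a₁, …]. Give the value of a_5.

6771 ÷ 2155 → quotient 3, remainder 306
2155 ÷ 306 → quotient 7, remainder 13
306 ÷ 13 → quotient 23, remainder 7
13 ÷ 7 → quotient 1, remainder 6
7 ÷ 6 → quotient 1, remainder 1
6 ÷ 1 → quotient 6, remainder 0

6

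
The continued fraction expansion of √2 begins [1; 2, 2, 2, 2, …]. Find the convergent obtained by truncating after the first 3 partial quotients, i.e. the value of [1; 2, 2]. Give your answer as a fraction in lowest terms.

Use the convergent recurrence hₖ = aₖ·hₖ₋₁ + hₖ₋₂ (and likewise for the denominators kₖ):
a_0 = 1: 1/1
a_1 = 2: 3/2
a_2 = 2: 7/5

7/5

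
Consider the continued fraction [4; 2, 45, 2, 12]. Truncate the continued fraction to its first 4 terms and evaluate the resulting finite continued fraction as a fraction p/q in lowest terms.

827/184

Start with 2.
45 + 1/(2/1) = 45 + 1/2 = 91/2
2 + 1/(91/2) = 2 + 2/91 = 184/91
4 + 1/(184/91) = 4 + 91/184 = 827/184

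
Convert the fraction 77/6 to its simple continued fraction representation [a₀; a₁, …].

77 = 12·6 + 5, so a_0 = 12
6 = 1·5 + 1, so a_1 = 1
5 = 5·1 + 0, so a_2 = 5

[12; 1, 5]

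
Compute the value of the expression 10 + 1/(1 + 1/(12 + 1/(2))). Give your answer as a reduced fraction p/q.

Start with 2.
12 + 1/(2/1) = 12 + 1/2 = 25/2
1 + 1/(25/2) = 1 + 2/25 = 27/25
10 + 1/(27/25) = 10 + 25/27 = 295/27

295/27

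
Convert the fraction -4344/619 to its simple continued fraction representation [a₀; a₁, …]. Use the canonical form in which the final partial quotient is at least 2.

[-8; 1, 55, 3, 1, 2]

Run the Euclidean algorithm, recording each quotient:
-4344 = -8·619 + 608, so a_0 = -8
619 = 1·608 + 11, so a_1 = 1
608 = 55·11 + 3, so a_2 = 55
11 = 3·3 + 2, so a_3 = 3
3 = 1·2 + 1, so a_4 = 1
2 = 2·1 + 0, so a_5 = 2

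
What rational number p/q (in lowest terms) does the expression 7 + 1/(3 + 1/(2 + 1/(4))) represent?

226/31

Start with 4.
2 + 1/(4/1) = 2 + 1/4 = 9/4
3 + 1/(9/4) = 3 + 4/9 = 31/9
7 + 1/(31/9) = 7 + 9/31 = 226/31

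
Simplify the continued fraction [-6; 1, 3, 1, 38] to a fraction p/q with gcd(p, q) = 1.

-1009/194

a_0 = -6: -6/1
a_1 = 1: -5/1
a_2 = 3: -21/4
a_3 = 1: -26/5
a_4 = 38: -1009/194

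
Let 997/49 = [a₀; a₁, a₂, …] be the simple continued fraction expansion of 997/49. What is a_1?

2

⌊997/49⌋ = 20, remainder 17
⌊49/17⌋ = 2, remainder 15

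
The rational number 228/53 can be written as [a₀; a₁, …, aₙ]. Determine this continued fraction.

[4; 3, 3, 5]

Run the Euclidean algorithm, recording each quotient:
228 = 4·53 + 16, so a_0 = 4
53 = 3·16 + 5, so a_1 = 3
16 = 3·5 + 1, so a_2 = 3
5 = 5·1 + 0, so a_3 = 5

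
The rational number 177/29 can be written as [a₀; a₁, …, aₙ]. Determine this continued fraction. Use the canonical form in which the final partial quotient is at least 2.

[6; 9, 1, 2]

177 ÷ 29 → quotient 6, remainder 3
29 ÷ 3 → quotient 9, remainder 2
3 ÷ 2 → quotient 1, remainder 1
2 ÷ 1 → quotient 2, remainder 0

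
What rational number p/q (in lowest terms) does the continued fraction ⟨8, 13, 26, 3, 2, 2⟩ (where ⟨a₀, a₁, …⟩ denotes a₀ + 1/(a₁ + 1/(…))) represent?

47071/5828

Build up convergents one term at a time:
a_0 = 8: 8/1
a_1 = 13: 105/13
a_2 = 26: 2738/339
a_3 = 3: 8319/1030
a_4 = 2: 19376/2399
a_5 = 2: 47071/5828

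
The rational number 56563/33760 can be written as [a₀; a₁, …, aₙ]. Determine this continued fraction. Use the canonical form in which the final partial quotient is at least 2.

[1; 1, 2, 12, 3, 13, 7, 3]

56563 = 1·33760 + 22803, so a_0 = 1
33760 = 1·22803 + 10957, so a_1 = 1
22803 = 2·10957 + 889, so a_2 = 2
10957 = 12·889 + 289, so a_3 = 12
889 = 3·289 + 22, so a_4 = 3
289 = 13·22 + 3, so a_5 = 13
22 = 7·3 + 1, so a_6 = 7
3 = 3·1 + 0, so a_7 = 3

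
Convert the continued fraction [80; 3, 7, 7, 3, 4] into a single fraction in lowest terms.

170998/2129

Use the convergent recurrence hₖ = aₖ·hₖ₋₁ + hₖ₋₂ (and likewise for the denominators kₖ):
a_0 = 80: 80/1
a_1 = 3: 241/3
a_2 = 7: 1767/22
a_3 = 7: 12610/157
a_4 = 3: 39597/493
a_5 = 4: 170998/2129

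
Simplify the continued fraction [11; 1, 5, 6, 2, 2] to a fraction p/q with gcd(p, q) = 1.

2332/197

Compute successive convergents:
a_0 = 11: 11/1
a_1 = 1: 12/1
a_2 = 5: 71/6
a_3 = 6: 438/37
a_4 = 2: 947/80
a_5 = 2: 2332/197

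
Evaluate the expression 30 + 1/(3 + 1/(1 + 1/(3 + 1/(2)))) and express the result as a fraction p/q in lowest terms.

Start with 2.
3 + 1/(2/1) = 3 + 1/2 = 7/2
1 + 1/(7/2) = 1 + 2/7 = 9/7
3 + 1/(9/7) = 3 + 7/9 = 34/9
30 + 1/(34/9) = 30 + 9/34 = 1029/34

1029/34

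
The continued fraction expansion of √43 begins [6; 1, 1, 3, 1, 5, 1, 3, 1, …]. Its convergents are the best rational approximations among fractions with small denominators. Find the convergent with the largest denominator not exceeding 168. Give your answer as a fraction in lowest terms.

400/61

a_0 = 6: 6/1  (≤ bound)
a_1 = 1: 7/1  (≤ bound)
a_2 = 1: 13/2  (≤ bound)
a_3 = 3: 46/7  (≤ bound)
a_4 = 1: 59/9  (≤ bound)
a_5 = 5: 341/52  (≤ bound)
a_6 = 1: 400/61  (≤ bound)
a_7 = 3: 1541/235  (> 168, stop)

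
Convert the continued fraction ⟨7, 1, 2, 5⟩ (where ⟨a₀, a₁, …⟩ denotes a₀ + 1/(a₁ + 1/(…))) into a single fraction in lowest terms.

Compute successive convergents:
a_0 = 7: 7/1
a_1 = 1: 8/1
a_2 = 2: 23/3
a_3 = 5: 123/16

123/16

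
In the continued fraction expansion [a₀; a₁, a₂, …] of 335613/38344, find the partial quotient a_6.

⌊335613/38344⌋ = 8, remainder 28861
⌊38344/28861⌋ = 1, remainder 9483
⌊28861/9483⌋ = 3, remainder 412
⌊9483/412⌋ = 23, remainder 7
⌊412/7⌋ = 58, remainder 6
⌊7/6⌋ = 1, remainder 1
⌊6/1⌋ = 6, remainder 0

6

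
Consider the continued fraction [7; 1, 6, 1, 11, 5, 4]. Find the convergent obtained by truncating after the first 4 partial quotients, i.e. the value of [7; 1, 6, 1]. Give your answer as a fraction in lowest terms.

63/8

Build up convergents one term at a time:
a_0 = 7: 7/1
a_1 = 1: 8/1
a_2 = 6: 55/7
a_3 = 1: 63/8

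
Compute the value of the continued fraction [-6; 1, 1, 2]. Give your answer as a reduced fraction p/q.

Start with 2.
1 + 1/(2/1) = 1 + 1/2 = 3/2
1 + 1/(3/2) = 1 + 2/3 = 5/3
-6 + 1/(5/3) = -6 + 3/5 = -27/5

-27/5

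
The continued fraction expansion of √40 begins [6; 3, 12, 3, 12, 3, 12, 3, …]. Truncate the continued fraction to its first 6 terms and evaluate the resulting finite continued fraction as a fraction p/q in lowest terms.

27379/4329

a_0 = 6: 6/1
a_1 = 3: 19/3
a_2 = 12: 234/37
a_3 = 3: 721/114
a_4 = 12: 8886/1405
a_5 = 3: 27379/4329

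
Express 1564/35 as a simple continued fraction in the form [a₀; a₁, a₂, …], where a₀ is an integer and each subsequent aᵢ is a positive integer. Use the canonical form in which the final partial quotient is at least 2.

[44; 1, 2, 5, 2]

⌊1564/35⌋ = 44, remainder 24
⌊35/24⌋ = 1, remainder 11
⌊24/11⌋ = 2, remainder 2
⌊11/2⌋ = 5, remainder 1
⌊2/1⌋ = 2, remainder 0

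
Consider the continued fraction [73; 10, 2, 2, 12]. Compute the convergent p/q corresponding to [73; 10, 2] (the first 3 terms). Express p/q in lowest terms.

1535/21

Start with 2.
10 + 1/(2/1) = 10 + 1/2 = 21/2
73 + 1/(21/2) = 73 + 2/21 = 1535/21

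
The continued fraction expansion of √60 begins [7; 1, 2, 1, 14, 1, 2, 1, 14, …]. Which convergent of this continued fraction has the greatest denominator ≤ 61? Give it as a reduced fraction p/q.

457/59

a_0 = 7: 7/1  (≤ bound)
a_1 = 1: 8/1  (≤ bound)
a_2 = 2: 23/3  (≤ bound)
a_3 = 1: 31/4  (≤ bound)
a_4 = 14: 457/59  (≤ bound)
a_5 = 1: 488/63  (> 61, stop)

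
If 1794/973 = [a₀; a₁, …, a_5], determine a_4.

⌊1794/973⌋ = 1, remainder 821
⌊973/821⌋ = 1, remainder 152
⌊821/152⌋ = 5, remainder 61
⌊152/61⌋ = 2, remainder 30
⌊61/30⌋ = 2, remainder 1

2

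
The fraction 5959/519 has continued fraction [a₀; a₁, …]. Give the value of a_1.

5959 ÷ 519 → quotient 11, remainder 250
519 ÷ 250 → quotient 2, remainder 19

2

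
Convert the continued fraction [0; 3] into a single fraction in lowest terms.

1/3

a_0 = 0: 0/1
a_1 = 3: 1/3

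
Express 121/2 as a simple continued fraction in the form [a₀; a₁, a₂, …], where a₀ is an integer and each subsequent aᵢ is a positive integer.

121 ÷ 2 → quotient 60, remainder 1
2 ÷ 1 → quotient 2, remainder 0

[60; 2]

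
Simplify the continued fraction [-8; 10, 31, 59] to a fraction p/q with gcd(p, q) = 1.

-145042/18359

Work from the innermost term outward:
Start with 59.
31 + 1/(59/1) = 31 + 1/59 = 1830/59
10 + 1/(1830/59) = 10 + 59/1830 = 18359/1830
-8 + 1/(18359/1830) = -8 + 1830/18359 = -145042/18359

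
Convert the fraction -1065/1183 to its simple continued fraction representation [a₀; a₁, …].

⌊-1065/1183⌋ = -1, remainder 118
⌊1183/118⌋ = 10, remainder 3
⌊118/3⌋ = 39, remainder 1
⌊3/1⌋ = 3, remainder 0

[-1; 10, 39, 3]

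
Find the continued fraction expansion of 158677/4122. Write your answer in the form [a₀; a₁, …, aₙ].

[38; 2, 51, 40]

158677 ÷ 4122 → quotient 38, remainder 2041
4122 ÷ 2041 → quotient 2, remainder 40
2041 ÷ 40 → quotient 51, remainder 1
40 ÷ 1 → quotient 40, remainder 0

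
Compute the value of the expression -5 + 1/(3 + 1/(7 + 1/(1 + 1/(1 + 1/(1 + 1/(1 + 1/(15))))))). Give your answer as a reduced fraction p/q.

-8692/1857

Compute successive convergents:
a_0 = -5: -5/1
a_1 = 3: -14/3
a_2 = 7: -103/22
a_3 = 1: -117/25
a_4 = 1: -220/47
a_5 = 1: -337/72
a_6 = 1: -557/119
a_7 = 15: -8692/1857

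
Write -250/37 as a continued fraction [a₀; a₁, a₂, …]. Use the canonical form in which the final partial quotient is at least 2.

⌊-250/37⌋ = -7, remainder 9
⌊37/9⌋ = 4, remainder 1
⌊9/1⌋ = 9, remainder 0

[-7; 4, 9]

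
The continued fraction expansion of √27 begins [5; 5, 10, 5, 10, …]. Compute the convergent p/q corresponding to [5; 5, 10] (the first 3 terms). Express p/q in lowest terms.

265/51

Start with 10.
5 + 1/(10/1) = 5 + 1/10 = 51/10
5 + 1/(51/10) = 5 + 10/51 = 265/51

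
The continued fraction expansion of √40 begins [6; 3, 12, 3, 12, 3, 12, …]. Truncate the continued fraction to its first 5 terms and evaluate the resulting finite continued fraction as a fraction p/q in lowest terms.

Start with 12.
3 + 1/(12/1) = 3 + 1/12 = 37/12
12 + 1/(37/12) = 12 + 12/37 = 456/37
3 + 1/(456/37) = 3 + 37/456 = 1405/456
6 + 1/(1405/456) = 6 + 456/1405 = 8886/1405

8886/1405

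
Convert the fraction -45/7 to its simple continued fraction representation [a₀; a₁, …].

-45 ÷ 7 → quotient -7, remainder 4
7 ÷ 4 → quotient 1, remainder 3
4 ÷ 3 → quotient 1, remainder 1
3 ÷ 1 → quotient 3, remainder 0

[-7; 1, 1, 3]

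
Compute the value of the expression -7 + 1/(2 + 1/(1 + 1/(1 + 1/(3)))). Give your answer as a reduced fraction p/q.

Start with 3.
1 + 1/(3/1) = 1 + 1/3 = 4/3
1 + 1/(4/3) = 1 + 3/4 = 7/4
2 + 1/(7/4) = 2 + 4/7 = 18/7
-7 + 1/(18/7) = -7 + 7/18 = -119/18

-119/18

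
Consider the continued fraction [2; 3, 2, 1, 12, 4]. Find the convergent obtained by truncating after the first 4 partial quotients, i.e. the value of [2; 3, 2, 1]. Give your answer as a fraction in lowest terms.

Start with 1.
2 + 1/(1/1) = 2 + 1/1 = 3/1
3 + 1/(3/1) = 3 + 1/3 = 10/3
2 + 1/(10/3) = 2 + 3/10 = 23/10

23/10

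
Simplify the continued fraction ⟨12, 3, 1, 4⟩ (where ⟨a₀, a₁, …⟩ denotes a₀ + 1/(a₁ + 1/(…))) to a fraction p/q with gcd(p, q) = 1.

233/19

a_0 = 12: 12/1
a_1 = 3: 37/3
a_2 = 1: 49/4
a_3 = 4: 233/19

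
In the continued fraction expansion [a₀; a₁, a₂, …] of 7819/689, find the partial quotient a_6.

1

7819 ÷ 689 → quotient 11, remainder 240
689 ÷ 240 → quotient 2, remainder 209
240 ÷ 209 → quotient 1, remainder 31
209 ÷ 31 → quotient 6, remainder 23
31 ÷ 23 → quotient 1, remainder 8
23 ÷ 8 → quotient 2, remainder 7
8 ÷ 7 → quotient 1, remainder 1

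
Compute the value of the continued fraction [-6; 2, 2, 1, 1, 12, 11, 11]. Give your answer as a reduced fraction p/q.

Collapse the nested fraction from the inside out:
Start with 11.
11 + 1/(11/1) = 11 + 1/11 = 122/11
12 + 1/(122/11) = 12 + 11/122 = 1475/122
1 + 1/(1475/122) = 1 + 122/1475 = 1597/1475
1 + 1/(1597/1475) = 1 + 1475/1597 = 3072/1597
2 + 1/(3072/1597) = 2 + 1597/3072 = 7741/3072
2 + 1/(7741/3072) = 2 + 3072/7741 = 18554/7741
-6 + 1/(18554/7741) = -6 + 7741/18554 = -103583/18554

-103583/18554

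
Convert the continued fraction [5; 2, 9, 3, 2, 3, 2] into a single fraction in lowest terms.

5896/1077

Start with 2.
3 + 1/(2/1) = 3 + 1/2 = 7/2
2 + 1/(7/2) = 2 + 2/7 = 16/7
3 + 1/(16/7) = 3 + 7/16 = 55/16
9 + 1/(55/16) = 9 + 16/55 = 511/55
2 + 1/(511/55) = 2 + 55/511 = 1077/511
5 + 1/(1077/511) = 5 + 511/1077 = 5896/1077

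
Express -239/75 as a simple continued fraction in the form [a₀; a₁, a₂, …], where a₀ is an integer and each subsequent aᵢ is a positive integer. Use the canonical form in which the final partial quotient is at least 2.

[-4; 1, 4, 2, 1, 4]

⌊-239/75⌋ = -4, remainder 61
⌊75/61⌋ = 1, remainder 14
⌊61/14⌋ = 4, remainder 5
⌊14/5⌋ = 2, remainder 4
⌊5/4⌋ = 1, remainder 1
⌊4/1⌋ = 4, remainder 0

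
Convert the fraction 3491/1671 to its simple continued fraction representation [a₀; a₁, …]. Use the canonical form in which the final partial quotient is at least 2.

[2; 11, 4, 1, 1, 1, 10]

3491 ÷ 1671 → quotient 2, remainder 149
1671 ÷ 149 → quotient 11, remainder 32
149 ÷ 32 → quotient 4, remainder 21
32 ÷ 21 → quotient 1, remainder 11
21 ÷ 11 → quotient 1, remainder 10
11 ÷ 10 → quotient 1, remainder 1
10 ÷ 1 → quotient 10, remainder 0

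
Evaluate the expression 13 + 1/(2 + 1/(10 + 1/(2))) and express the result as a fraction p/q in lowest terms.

593/44

Compute successive convergents:
a_0 = 13: 13/1
a_1 = 2: 27/2
a_2 = 10: 283/21
a_3 = 2: 593/44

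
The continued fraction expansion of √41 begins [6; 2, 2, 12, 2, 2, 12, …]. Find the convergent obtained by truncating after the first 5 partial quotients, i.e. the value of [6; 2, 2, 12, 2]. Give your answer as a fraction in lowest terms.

Collapse the nested fraction from the inside out:
Start with 2.
12 + 1/(2/1) = 12 + 1/2 = 25/2
2 + 1/(25/2) = 2 + 2/25 = 52/25
2 + 1/(52/25) = 2 + 25/52 = 129/52
6 + 1/(129/52) = 6 + 52/129 = 826/129

826/129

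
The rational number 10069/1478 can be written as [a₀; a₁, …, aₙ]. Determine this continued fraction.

10069 = 6·1478 + 1201, so a_0 = 6
1478 = 1·1201 + 277, so a_1 = 1
1201 = 4·277 + 93, so a_2 = 4
277 = 2·93 + 91, so a_3 = 2
93 = 1·91 + 2, so a_4 = 1
91 = 45·2 + 1, so a_5 = 45
2 = 2·1 + 0, so a_6 = 2

[6; 1, 4, 2, 1, 45, 2]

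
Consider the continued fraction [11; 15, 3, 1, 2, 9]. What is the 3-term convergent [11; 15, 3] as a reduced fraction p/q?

509/46

Start with 3.
15 + 1/(3/1) = 15 + 1/3 = 46/3
11 + 1/(46/3) = 11 + 3/46 = 509/46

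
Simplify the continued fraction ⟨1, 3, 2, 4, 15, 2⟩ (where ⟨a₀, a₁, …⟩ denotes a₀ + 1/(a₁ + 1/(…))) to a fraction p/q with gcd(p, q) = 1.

Build up convergents one term at a time:
a_0 = 1: 1/1
a_1 = 3: 4/3
a_2 = 2: 9/7
a_3 = 4: 40/31
a_4 = 15: 609/472
a_5 = 2: 1258/975

1258/975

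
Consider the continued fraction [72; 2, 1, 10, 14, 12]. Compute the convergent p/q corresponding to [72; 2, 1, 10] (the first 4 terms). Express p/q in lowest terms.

2315/32

a_0 = 72: 72/1
a_1 = 2: 145/2
a_2 = 1: 217/3
a_3 = 10: 2315/32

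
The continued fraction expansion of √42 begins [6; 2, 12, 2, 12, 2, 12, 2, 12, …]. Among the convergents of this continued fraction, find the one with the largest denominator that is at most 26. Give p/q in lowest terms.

162/25

List convergents until the denominator exceeds the bound:
a_0 = 6: 6/1  (≤ bound)
a_1 = 2: 13/2  (≤ bound)
a_2 = 12: 162/25  (≤ bound)
a_3 = 2: 337/52  (> 26, stop)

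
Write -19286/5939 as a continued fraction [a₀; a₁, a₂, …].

-19286 = -4·5939 + 4470, so a_0 = -4
5939 = 1·4470 + 1469, so a_1 = 1
4470 = 3·1469 + 63, so a_2 = 3
1469 = 23·63 + 20, so a_3 = 23
63 = 3·20 + 3, so a_4 = 3
20 = 6·3 + 2, so a_5 = 6
3 = 1·2 + 1, so a_6 = 1
2 = 2·1 + 0, so a_7 = 2

[-4; 1, 3, 23, 3, 6, 1, 2]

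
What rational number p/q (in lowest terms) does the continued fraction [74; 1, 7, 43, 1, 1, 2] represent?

130957/1749

Start with 2.
1 + 1/(2/1) = 1 + 1/2 = 3/2
1 + 1/(3/2) = 1 + 2/3 = 5/3
43 + 1/(5/3) = 43 + 3/5 = 218/5
7 + 1/(218/5) = 7 + 5/218 = 1531/218
1 + 1/(1531/218) = 1 + 218/1531 = 1749/1531
74 + 1/(1749/1531) = 74 + 1531/1749 = 130957/1749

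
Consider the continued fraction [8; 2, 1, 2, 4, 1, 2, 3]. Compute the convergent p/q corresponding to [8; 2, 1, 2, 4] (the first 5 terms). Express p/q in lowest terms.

293/35

Work from the innermost term outward:
Start with 4.
2 + 1/(4/1) = 2 + 1/4 = 9/4
1 + 1/(9/4) = 1 + 4/9 = 13/9
2 + 1/(13/9) = 2 + 9/13 = 35/13
8 + 1/(35/13) = 8 + 13/35 = 293/35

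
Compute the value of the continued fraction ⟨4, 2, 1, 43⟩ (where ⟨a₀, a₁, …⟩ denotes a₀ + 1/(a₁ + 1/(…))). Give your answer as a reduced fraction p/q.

568/131

a_0 = 4: 4/1
a_1 = 2: 9/2
a_2 = 1: 13/3
a_3 = 43: 568/131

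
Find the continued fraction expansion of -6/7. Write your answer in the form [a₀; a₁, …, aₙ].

[-1; 7]

Repeatedly divide and take the remainder:
⌊-6/7⌋ = -1, remainder 1
⌊7/1⌋ = 7, remainder 0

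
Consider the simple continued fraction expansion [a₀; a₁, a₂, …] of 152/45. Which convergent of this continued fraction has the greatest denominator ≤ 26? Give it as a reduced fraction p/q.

a_0 = 3: 3/1  (≤ bound)
a_1 = 2: 7/2  (≤ bound)
a_2 = 1: 10/3  (≤ bound)
a_3 = 1: 17/5  (≤ bound)
a_4 = 1: 27/8  (≤ bound)
a_5 = 5: 152/45  (> 26, stop)

27/8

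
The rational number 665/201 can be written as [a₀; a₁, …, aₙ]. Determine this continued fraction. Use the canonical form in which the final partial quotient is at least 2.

[3; 3, 4, 7, 2]

Repeatedly divide and take the remainder:
⌊665/201⌋ = 3, remainder 62
⌊201/62⌋ = 3, remainder 15
⌊62/15⌋ = 4, remainder 2
⌊15/2⌋ = 7, remainder 1
⌊2/1⌋ = 2, remainder 0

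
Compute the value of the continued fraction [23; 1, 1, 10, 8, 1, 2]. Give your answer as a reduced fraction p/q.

Start with 2.
1 + 1/(2/1) = 1 + 1/2 = 3/2
8 + 1/(3/2) = 8 + 2/3 = 26/3
10 + 1/(26/3) = 10 + 3/26 = 263/26
1 + 1/(263/26) = 1 + 26/263 = 289/263
1 + 1/(289/263) = 1 + 263/289 = 552/289
23 + 1/(552/289) = 23 + 289/552 = 12985/552

12985/552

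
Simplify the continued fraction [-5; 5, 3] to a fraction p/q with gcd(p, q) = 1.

-77/16

a_0 = -5: -5/1
a_1 = 5: -24/5
a_2 = 3: -77/16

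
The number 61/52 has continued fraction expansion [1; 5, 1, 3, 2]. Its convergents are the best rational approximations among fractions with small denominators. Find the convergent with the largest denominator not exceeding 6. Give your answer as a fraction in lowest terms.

7/6

a_0 = 1: 1/1  (≤ bound)
a_1 = 5: 6/5  (≤ bound)
a_2 = 1: 7/6  (≤ bound)
a_3 = 3: 27/23  (> 6, stop)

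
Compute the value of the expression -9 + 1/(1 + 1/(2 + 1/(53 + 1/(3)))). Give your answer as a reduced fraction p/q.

Start with 3.
53 + 1/(3/1) = 53 + 1/3 = 160/3
2 + 1/(160/3) = 2 + 3/160 = 323/160
1 + 1/(323/160) = 1 + 160/323 = 483/323
-9 + 1/(483/323) = -9 + 323/483 = -4024/483

-4024/483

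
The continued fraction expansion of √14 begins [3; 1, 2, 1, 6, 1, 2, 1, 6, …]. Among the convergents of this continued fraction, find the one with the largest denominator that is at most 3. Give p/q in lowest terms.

11/3

a_0 = 3: 3/1  (≤ bound)
a_1 = 1: 4/1  (≤ bound)
a_2 = 2: 11/3  (≤ bound)
a_3 = 1: 15/4  (> 3, stop)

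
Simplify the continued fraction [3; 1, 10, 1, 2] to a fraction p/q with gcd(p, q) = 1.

Work from the innermost term outward:
Start with 2.
1 + 1/(2/1) = 1 + 1/2 = 3/2
10 + 1/(3/2) = 10 + 2/3 = 32/3
1 + 1/(32/3) = 1 + 3/32 = 35/32
3 + 1/(35/32) = 3 + 32/35 = 137/35

137/35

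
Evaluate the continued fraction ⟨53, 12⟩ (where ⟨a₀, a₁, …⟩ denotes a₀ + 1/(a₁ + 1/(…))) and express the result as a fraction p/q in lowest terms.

Use the convergent recurrence hₖ = aₖ·hₖ₋₁ + hₖ₋₂ (and likewise for the denominators kₖ):
a_0 = 53: 53/1
a_1 = 12: 637/12

637/12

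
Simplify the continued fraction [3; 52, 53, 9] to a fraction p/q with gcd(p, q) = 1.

Start with 9.
53 + 1/(9/1) = 53 + 1/9 = 478/9
52 + 1/(478/9) = 52 + 9/478 = 24865/478
3 + 1/(24865/478) = 3 + 478/24865 = 75073/24865

75073/24865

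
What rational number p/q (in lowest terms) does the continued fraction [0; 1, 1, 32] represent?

33/65

Build up convergents one term at a time:
a_0 = 0: 0/1
a_1 = 1: 1/1
a_2 = 1: 1/2
a_3 = 32: 33/65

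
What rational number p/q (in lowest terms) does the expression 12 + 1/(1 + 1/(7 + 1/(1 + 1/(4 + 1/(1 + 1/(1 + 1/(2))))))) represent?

3183/247

a_0 = 12: 12/1
a_1 = 1: 13/1
a_2 = 7: 103/8
a_3 = 1: 116/9
a_4 = 4: 567/44
a_5 = 1: 683/53
a_6 = 1: 1250/97
a_7 = 2: 3183/247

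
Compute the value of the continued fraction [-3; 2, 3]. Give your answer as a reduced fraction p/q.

Start with 3.
2 + 1/(3/1) = 2 + 1/3 = 7/3
-3 + 1/(7/3) = -3 + 3/7 = -18/7

-18/7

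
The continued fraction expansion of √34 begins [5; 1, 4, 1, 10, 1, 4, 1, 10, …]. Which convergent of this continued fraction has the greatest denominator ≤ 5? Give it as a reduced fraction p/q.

29/5

a_0 = 5: 5/1  (≤ bound)
a_1 = 1: 6/1  (≤ bound)
a_2 = 4: 29/5  (≤ bound)
a_3 = 1: 35/6  (> 5, stop)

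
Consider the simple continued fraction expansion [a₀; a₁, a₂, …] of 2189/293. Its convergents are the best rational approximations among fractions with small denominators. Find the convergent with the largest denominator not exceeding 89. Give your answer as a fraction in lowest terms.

a_0 = 7: 7/1  (≤ bound)
a_1 = 2: 15/2  (≤ bound)
a_2 = 8: 127/17  (≤ bound)
a_3 = 8: 1031/138  (> 89, stop)

127/17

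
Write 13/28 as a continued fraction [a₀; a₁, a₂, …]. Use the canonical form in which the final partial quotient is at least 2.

[0; 2, 6, 2]

13 ÷ 28 → quotient 0, remainder 13
28 ÷ 13 → quotient 2, remainder 2
13 ÷ 2 → quotient 6, remainder 1
2 ÷ 1 → quotient 2, remainder 0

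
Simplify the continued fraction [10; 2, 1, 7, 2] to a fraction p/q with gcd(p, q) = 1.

507/49

Start with 2.
7 + 1/(2/1) = 7 + 1/2 = 15/2
1 + 1/(15/2) = 1 + 2/15 = 17/15
2 + 1/(17/15) = 2 + 15/17 = 49/17
10 + 1/(49/17) = 10 + 17/49 = 507/49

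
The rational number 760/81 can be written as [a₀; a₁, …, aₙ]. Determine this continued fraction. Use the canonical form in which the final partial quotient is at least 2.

760 ÷ 81 → quotient 9, remainder 31
81 ÷ 31 → quotient 2, remainder 19
31 ÷ 19 → quotient 1, remainder 12
19 ÷ 12 → quotient 1, remainder 7
12 ÷ 7 → quotient 1, remainder 5
7 ÷ 5 → quotient 1, remainder 2
5 ÷ 2 → quotient 2, remainder 1
2 ÷ 1 → quotient 2, remainder 0

[9; 2, 1, 1, 1, 1, 2, 2]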